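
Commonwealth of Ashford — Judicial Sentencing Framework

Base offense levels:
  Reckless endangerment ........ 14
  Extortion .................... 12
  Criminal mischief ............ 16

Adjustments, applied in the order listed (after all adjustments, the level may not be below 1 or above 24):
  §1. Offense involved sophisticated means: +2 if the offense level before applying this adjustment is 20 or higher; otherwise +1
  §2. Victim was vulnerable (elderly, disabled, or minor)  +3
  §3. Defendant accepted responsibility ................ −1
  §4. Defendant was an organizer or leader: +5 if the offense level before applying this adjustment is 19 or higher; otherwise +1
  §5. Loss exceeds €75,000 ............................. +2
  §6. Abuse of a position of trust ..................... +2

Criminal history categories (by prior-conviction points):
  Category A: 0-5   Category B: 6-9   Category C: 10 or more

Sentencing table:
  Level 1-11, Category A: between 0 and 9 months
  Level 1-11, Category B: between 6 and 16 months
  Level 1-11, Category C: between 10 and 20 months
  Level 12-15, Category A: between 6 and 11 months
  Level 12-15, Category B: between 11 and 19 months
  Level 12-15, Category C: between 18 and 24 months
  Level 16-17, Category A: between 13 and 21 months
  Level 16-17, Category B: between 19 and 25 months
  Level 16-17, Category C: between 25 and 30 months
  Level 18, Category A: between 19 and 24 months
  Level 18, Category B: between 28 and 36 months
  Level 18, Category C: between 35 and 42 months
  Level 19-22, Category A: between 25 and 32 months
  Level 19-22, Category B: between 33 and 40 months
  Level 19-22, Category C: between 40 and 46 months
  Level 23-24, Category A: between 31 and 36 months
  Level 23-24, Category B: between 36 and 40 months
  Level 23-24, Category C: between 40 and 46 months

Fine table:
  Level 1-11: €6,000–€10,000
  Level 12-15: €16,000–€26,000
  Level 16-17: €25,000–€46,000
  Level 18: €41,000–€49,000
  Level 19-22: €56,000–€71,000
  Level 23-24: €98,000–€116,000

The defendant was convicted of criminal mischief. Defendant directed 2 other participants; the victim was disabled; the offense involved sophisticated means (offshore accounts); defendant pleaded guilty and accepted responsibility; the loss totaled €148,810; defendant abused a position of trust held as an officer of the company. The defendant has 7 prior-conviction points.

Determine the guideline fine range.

€98,000–€116,000

Base offense level for criminal mischief: 16.
§1 applies (level before this adjustment is 16 < 20, so +1): 16 + 1 = 17.
§2 applies: 17 + 3 = 20.
§3 applies: 20 − 1 = 19.
§4 applies (level before this adjustment is 19 ≥ 19, so +5): 19 + 5 = 24.
§5 applies: 24 + 2 = 26.
§6 applies: 26 + 2 = 28.
Level 28 exceeds the maximum of 24; capped at 24.
Final offense level: 24.
Level 24 falls in the 23-24 band.
Fine table: Level 23-24 → €98,000–€116,000.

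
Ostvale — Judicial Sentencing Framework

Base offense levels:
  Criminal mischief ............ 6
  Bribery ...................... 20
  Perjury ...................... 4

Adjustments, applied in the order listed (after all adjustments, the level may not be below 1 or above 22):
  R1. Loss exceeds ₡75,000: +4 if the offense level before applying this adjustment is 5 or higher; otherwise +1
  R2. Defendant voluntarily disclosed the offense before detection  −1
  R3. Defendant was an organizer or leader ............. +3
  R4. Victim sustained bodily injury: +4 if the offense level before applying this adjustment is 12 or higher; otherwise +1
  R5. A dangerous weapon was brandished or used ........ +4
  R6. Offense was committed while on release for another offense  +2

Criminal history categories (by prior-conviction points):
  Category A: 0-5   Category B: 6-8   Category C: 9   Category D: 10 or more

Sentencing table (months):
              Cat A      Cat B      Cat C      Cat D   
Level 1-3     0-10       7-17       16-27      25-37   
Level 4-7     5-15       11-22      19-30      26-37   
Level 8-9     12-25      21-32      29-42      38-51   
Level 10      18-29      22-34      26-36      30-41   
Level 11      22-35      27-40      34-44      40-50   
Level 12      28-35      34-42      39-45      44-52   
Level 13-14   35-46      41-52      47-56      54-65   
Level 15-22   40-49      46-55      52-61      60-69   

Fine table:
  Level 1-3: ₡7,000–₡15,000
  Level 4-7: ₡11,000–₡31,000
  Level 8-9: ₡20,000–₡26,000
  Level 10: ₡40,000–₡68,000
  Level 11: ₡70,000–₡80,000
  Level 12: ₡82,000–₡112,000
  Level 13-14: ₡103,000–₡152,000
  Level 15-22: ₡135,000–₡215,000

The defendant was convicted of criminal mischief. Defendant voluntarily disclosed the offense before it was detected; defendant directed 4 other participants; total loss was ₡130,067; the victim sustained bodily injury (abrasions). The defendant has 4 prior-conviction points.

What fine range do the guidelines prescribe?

Base offense level for criminal mischief: 6.
R1 applies (level before this adjustment is 6 ≥ 5, so +4): 6 + 4 = 10.
R2 applies: 10 − 1 = 9.
R3 applies: 9 + 3 = 12.
R4 applies (level before this adjustment is 12 ≥ 12, so +4): 12 + 4 = 16.
R5 does not apply.
R6 does not apply.
Final offense level: 16.
Level 16 falls in the 15-22 band.
Fine table: Level 15-22 → ₡135,000–₡215,000.

₡135,000–₡215,000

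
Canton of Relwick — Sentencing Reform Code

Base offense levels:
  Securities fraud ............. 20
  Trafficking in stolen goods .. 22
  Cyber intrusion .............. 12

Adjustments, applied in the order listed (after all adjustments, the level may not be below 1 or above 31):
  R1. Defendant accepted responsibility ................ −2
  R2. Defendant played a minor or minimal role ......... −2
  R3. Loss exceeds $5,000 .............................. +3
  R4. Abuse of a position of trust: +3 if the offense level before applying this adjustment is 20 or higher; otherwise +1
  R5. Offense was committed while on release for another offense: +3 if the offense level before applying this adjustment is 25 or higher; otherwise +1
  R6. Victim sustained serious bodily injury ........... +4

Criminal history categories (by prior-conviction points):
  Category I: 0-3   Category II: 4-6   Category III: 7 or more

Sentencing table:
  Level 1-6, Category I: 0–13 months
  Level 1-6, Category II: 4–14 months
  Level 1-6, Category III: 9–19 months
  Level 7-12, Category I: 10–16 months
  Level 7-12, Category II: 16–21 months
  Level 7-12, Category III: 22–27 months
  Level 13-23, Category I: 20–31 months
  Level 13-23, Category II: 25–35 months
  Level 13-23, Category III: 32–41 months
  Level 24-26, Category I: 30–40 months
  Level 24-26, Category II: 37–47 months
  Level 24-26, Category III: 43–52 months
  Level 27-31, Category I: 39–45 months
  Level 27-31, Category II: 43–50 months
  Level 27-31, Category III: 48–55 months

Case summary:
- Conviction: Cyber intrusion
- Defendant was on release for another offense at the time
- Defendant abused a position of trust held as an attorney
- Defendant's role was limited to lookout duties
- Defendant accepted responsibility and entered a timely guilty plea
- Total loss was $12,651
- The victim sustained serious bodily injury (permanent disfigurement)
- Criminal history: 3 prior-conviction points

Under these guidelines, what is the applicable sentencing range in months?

Base offense level for cyber intrusion: 12.
R1 applies: 12 − 2 = 10.
R2 applies: 10 − 2 = 8.
R3 applies: 8 + 3 = 11.
R4 applies (level before this adjustment is 11 < 20, so +1): 11 + 1 = 12.
R5 applies (level before this adjustment is 12 < 25, so +1): 12 + 1 = 13.
R6 applies: 13 + 4 = 17.
Final offense level: 17.
Criminal history: 3 prior points → Category I (0-3).
Level 17 falls in the 13-23 band.
Grid: Level 13-23 × Category I = 20-31 months.

20-31 months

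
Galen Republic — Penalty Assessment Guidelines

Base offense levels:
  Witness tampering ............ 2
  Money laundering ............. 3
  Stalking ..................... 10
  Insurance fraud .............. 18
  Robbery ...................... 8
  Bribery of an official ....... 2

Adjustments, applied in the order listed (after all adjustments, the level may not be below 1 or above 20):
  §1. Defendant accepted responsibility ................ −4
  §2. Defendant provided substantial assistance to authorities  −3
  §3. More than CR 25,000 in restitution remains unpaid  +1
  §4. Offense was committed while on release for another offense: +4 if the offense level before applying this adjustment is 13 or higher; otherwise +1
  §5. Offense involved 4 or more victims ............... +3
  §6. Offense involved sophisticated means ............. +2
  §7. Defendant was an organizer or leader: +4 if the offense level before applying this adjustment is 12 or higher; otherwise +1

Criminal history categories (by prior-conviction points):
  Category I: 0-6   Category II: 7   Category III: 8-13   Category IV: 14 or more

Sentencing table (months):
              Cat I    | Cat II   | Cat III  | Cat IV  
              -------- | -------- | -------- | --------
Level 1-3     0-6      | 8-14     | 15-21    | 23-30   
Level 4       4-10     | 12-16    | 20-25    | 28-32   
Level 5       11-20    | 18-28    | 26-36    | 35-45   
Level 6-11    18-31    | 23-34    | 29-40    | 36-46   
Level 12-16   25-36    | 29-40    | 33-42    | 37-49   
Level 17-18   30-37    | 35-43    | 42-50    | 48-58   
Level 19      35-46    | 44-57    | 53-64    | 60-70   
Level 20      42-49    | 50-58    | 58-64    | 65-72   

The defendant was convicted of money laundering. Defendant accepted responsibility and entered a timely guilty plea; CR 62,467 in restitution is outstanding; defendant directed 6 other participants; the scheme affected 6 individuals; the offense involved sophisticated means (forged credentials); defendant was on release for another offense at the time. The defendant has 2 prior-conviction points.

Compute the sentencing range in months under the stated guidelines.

Base offense level for money laundering: 3.
§1 applies: 3 − 4 = -1.
§3 applies: -1 + 1 = 0.
§4 applies (level before this adjustment is 0 < 13, so +1): 0 + 1 = 1.
§5 applies: 1 + 3 = 4.
§6 applies: 4 + 2 = 6.
§7 applies (level before this adjustment is 6 < 12, so +1): 6 + 1 = 7.
Final offense level: 7.
Criminal history: 2 prior points → Category I (0-6).
Level 7 falls in the 6-11 band.
Grid: Level 6-11 × Category I = 18-31 months.

18-31 months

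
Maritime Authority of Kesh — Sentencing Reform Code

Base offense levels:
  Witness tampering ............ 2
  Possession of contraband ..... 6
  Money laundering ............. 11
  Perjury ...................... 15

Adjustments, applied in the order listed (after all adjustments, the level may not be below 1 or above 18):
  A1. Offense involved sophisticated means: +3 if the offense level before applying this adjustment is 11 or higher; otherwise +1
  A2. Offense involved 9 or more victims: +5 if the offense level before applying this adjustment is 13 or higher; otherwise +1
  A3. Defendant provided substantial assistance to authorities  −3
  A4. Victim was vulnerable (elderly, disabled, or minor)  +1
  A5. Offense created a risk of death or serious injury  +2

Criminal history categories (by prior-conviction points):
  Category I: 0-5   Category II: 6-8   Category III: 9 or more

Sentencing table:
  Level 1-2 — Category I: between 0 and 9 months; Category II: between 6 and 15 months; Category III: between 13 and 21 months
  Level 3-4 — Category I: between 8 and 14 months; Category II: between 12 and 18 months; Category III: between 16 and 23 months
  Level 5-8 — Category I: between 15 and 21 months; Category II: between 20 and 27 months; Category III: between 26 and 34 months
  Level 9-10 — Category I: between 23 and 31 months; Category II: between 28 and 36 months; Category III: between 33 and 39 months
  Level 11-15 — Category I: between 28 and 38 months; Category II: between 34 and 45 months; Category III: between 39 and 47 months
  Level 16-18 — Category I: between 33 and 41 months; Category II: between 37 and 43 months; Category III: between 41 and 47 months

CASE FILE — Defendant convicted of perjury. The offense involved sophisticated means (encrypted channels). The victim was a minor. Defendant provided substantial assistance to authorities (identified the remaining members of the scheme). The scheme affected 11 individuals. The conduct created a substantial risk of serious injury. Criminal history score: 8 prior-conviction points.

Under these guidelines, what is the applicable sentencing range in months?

37-43 months

Base offense level for perjury: 15.
A1 applies (level before this adjustment is 15 ≥ 11, so +3): 15 + 3 = 18.
A2 applies (level before this adjustment is 18 ≥ 13, so +5): 18 + 5 = 23.
A3 applies: 23 − 3 = 20.
A4 applies: 20 + 1 = 21.
A5 applies: 21 + 2 = 23.
Level 23 exceeds the maximum of 18; capped at 18.
Final offense level: 18.
Criminal history: 8 prior points → Category II (6-8).
Level 18 falls in the 16-18 band.
Grid: Level 16-18 × Category II = 37-43 months.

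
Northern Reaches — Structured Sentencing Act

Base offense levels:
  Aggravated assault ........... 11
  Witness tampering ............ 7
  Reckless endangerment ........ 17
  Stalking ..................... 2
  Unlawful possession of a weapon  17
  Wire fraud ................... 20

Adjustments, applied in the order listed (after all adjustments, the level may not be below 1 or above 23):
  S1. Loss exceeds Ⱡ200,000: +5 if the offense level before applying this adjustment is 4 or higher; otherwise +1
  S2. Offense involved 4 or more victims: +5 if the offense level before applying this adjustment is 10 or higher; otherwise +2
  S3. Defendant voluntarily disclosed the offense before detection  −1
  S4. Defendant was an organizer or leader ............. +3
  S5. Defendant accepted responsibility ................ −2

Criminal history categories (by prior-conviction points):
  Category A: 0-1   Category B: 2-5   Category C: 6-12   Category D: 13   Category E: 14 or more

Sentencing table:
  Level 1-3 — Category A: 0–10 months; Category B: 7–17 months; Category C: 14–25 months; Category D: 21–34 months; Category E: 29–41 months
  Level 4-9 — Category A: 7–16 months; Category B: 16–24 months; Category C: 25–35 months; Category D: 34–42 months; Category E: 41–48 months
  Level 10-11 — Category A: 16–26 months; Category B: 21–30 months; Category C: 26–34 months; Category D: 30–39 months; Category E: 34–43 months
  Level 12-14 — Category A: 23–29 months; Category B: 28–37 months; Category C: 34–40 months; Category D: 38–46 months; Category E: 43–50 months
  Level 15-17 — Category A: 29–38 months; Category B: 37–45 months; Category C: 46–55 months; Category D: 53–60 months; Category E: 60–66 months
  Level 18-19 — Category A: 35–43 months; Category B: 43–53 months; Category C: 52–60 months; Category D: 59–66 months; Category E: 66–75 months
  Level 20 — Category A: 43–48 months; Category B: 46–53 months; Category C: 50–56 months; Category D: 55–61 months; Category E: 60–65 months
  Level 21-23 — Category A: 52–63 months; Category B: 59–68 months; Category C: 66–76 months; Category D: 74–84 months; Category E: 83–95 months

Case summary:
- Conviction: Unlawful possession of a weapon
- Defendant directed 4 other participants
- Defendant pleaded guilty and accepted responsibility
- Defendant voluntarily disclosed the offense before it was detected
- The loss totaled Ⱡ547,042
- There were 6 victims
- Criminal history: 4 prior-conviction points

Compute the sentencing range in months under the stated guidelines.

Base offense level for unlawful possession of a weapon: 17.
S1 applies (level before this adjustment is 17 ≥ 4, so +5): 17 + 5 = 22.
S2 applies (level before this adjustment is 22 ≥ 10, so +5): 22 + 5 = 27.
S3 applies: 27 − 1 = 26.
S4 applies: 26 + 3 = 29.
S5 applies: 29 − 2 = 27.
Level 27 exceeds the maximum of 23; capped at 23.
Final offense level: 23.
Criminal history: 4 prior points → Category B (2-5).
Level 23 falls in the 21-23 band.
Grid: Level 21-23 × Category B = 59-68 months.

59-68 months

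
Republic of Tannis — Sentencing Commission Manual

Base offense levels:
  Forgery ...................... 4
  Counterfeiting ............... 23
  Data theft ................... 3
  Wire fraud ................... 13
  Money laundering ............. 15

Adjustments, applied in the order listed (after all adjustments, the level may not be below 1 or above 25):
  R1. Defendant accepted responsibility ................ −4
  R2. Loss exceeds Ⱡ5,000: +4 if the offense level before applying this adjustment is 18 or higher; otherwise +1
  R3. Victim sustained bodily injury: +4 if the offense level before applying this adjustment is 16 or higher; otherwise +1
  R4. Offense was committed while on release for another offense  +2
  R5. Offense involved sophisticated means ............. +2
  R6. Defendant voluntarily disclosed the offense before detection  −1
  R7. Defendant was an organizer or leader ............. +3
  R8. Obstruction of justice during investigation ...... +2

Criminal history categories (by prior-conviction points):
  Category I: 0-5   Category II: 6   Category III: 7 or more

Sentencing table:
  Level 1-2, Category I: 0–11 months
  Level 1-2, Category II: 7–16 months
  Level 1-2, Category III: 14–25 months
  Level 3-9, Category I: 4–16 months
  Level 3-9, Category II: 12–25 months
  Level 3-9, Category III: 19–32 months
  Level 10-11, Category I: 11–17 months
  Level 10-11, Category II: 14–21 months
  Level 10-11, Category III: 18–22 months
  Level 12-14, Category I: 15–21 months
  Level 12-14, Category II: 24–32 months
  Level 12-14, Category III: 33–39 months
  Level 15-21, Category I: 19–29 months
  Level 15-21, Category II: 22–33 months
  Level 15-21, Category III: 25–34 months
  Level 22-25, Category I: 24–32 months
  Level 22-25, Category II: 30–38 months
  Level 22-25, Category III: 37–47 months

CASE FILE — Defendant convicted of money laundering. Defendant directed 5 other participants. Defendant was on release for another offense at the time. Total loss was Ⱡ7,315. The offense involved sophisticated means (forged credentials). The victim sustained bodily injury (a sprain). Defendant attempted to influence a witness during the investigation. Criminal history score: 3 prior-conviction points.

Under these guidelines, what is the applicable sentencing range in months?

24-32 months

Base offense level for money laundering: 15.
R1 does not apply.
R2 applies (level before this adjustment is 15 < 18, so +1): 15 + 1 = 16.
R3 applies (level before this adjustment is 16 ≥ 16, so +4): 16 + 4 = 20.
R4 applies: 20 + 2 = 22.
R5 applies: 22 + 2 = 24.
R7 applies: 24 + 3 = 27.
R8 applies: 27 + 2 = 29.
Level 29 exceeds the maximum of 25; capped at 25.
Final offense level: 25.
Criminal history: 3 prior points → Category I (0-5).
Level 25 falls in the 22-25 band.
Grid: Level 22-25 × Category I = 24-32 months.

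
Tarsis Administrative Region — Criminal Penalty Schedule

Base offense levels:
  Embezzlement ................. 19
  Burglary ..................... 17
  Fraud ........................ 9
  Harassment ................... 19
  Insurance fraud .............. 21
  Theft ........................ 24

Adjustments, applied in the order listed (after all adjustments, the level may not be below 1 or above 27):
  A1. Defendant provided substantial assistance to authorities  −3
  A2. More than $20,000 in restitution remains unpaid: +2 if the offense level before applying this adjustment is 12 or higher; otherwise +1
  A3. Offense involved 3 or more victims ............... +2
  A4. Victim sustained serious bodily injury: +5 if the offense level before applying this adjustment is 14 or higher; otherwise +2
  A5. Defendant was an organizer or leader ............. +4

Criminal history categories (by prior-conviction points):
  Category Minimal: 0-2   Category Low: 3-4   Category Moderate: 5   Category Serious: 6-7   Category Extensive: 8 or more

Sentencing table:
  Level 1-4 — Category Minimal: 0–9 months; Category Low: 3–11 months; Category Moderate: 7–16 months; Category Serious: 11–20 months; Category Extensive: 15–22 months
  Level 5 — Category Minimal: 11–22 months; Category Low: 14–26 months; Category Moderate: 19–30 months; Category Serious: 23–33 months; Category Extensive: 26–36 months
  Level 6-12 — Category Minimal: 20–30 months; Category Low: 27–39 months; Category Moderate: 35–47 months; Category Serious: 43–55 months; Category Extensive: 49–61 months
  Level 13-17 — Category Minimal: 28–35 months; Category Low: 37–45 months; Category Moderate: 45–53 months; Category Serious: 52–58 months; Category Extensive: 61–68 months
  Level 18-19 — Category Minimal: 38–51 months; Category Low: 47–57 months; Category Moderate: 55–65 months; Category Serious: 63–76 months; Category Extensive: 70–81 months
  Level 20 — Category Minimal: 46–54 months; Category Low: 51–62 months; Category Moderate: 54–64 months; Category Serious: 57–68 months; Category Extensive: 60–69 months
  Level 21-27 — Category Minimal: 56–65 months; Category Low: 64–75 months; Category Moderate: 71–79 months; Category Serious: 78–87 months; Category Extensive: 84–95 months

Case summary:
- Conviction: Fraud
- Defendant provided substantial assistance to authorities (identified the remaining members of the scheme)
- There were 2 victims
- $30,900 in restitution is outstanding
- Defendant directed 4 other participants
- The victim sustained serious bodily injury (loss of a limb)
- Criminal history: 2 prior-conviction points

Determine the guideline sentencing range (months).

28-35 months

Base offense level for fraud: 9.
A1 applies: 9 − 3 = 6.
A2 applies (level before this adjustment is 6 < 12, so +1): 6 + 1 = 7.
A3 does not apply.
A4 applies (level before this adjustment is 7 < 14, so +2): 7 + 2 = 9.
A5 applies: 9 + 4 = 13.
Final offense level: 13.
Criminal history: 2 prior points → Category Minimal (0-2).
Level 13 falls in the 13-17 band.
Grid: Level 13-17 × Category Minimal = 28-35 months.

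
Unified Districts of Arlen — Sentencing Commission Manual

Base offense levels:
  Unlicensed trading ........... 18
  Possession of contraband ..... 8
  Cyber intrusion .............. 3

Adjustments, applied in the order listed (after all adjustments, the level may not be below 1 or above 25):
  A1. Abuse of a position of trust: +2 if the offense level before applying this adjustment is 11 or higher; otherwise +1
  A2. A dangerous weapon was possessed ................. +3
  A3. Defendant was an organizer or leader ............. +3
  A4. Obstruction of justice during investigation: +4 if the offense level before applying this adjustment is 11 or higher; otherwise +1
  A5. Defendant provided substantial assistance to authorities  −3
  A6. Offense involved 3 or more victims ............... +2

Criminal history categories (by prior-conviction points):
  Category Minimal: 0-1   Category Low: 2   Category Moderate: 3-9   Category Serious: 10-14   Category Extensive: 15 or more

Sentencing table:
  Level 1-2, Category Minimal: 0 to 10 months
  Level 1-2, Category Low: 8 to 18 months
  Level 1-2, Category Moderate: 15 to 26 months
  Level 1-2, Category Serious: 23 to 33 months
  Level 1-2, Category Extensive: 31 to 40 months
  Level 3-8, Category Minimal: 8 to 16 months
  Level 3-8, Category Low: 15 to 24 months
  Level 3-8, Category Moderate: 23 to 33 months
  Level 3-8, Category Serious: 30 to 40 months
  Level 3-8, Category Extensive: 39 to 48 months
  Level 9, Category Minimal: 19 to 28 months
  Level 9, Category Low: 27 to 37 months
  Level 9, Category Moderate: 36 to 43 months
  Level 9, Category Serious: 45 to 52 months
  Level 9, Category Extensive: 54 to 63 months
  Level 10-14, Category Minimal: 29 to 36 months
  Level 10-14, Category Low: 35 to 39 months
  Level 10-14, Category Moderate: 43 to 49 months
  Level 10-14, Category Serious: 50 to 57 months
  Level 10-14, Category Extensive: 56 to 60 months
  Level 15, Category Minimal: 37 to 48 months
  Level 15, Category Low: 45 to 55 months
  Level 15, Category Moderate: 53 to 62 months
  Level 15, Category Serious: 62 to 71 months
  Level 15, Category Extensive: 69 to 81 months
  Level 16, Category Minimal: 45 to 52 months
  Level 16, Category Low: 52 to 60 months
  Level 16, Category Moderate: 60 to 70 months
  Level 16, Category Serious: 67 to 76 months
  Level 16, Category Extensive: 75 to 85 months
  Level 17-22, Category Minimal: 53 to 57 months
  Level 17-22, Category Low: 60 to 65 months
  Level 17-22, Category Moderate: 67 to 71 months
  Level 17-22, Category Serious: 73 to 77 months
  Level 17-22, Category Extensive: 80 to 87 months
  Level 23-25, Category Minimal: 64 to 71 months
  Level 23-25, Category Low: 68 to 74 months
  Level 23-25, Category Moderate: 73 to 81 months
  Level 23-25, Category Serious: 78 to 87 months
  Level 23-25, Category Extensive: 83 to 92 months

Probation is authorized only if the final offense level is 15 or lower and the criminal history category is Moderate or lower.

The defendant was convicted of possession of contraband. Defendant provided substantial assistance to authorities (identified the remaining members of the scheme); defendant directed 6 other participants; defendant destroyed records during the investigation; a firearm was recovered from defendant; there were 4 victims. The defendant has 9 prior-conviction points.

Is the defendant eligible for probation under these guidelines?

No

Base offense level for possession of contraband: 8.
A2 applies: 8 + 3 = 11.
A3 applies: 11 + 3 = 14.
A4 applies (level before this adjustment is 14 ≥ 11, so +4): 14 + 4 = 18.
A5 applies: 18 − 3 = 15.
A6 applies: 15 + 2 = 17.
Final offense level: 17.
Criminal history: 9 prior points → Category Moderate (3-9).
Level 17 falls in the 17-22 band.
Grid: Level 17-22 × Category Moderate = 67-71 months.
Probation check: level 17 > 15 and category Moderate ≤ Moderate → not eligible.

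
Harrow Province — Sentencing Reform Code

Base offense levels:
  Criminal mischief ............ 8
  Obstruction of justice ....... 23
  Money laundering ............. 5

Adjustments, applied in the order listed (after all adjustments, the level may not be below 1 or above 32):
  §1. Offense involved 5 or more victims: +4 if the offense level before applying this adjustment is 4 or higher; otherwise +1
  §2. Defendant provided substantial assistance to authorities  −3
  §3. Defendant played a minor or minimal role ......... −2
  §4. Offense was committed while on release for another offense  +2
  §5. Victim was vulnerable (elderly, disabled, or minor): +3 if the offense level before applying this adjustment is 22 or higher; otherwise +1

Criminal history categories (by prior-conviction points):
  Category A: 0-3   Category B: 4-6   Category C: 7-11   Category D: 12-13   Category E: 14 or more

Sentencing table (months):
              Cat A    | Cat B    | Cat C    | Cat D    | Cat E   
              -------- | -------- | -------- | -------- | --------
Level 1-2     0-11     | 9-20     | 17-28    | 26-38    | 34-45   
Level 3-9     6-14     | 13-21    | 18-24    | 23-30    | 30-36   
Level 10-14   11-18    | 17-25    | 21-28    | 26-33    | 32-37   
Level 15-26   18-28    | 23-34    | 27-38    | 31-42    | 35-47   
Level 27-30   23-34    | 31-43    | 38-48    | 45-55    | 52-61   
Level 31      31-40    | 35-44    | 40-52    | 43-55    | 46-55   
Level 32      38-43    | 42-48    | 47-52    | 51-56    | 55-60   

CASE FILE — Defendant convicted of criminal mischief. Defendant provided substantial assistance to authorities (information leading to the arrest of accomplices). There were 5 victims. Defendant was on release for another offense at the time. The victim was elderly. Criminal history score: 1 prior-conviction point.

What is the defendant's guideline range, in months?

11-18 months

Base offense level for criminal mischief: 8.
§1 applies (level before this adjustment is 8 ≥ 4, so +4): 8 + 4 = 12.
§2 applies: 12 − 3 = 9.
§3 does not apply.
§4 applies: 9 + 2 = 11.
§5 applies (level before this adjustment is 11 < 22, so +1): 11 + 1 = 12.
Final offense level: 12.
Criminal history: 1 prior point → Category A (0-3).
Level 12 falls in the 10-14 band.
Grid: Level 10-14 × Category A = 11-18 months.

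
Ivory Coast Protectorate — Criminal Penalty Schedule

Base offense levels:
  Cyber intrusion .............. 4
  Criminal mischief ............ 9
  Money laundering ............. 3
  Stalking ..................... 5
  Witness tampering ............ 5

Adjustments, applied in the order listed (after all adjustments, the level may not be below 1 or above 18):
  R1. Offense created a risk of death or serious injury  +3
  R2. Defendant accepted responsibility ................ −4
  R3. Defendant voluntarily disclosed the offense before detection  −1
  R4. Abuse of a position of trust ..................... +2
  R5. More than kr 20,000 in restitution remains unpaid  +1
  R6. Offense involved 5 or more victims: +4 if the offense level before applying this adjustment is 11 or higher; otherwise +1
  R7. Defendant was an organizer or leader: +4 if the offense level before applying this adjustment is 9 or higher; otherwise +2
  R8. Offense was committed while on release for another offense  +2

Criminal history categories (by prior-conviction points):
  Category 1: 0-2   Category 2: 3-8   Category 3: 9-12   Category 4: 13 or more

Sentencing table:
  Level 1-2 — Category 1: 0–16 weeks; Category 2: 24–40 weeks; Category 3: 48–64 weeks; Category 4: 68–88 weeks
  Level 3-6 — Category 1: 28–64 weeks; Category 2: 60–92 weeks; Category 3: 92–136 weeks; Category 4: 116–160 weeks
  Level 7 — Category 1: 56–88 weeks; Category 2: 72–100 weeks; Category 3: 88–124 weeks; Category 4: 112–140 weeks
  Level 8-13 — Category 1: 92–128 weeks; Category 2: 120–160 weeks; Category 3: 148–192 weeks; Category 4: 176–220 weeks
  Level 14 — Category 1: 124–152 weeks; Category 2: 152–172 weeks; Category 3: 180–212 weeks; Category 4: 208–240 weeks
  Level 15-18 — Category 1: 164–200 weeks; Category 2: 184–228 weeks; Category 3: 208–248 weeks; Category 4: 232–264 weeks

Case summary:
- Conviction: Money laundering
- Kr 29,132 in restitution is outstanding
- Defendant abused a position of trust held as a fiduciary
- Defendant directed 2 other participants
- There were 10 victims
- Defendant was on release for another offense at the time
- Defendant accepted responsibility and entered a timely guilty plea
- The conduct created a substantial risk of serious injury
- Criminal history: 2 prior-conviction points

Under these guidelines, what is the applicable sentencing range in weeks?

92-128 weeks

Base offense level for money laundering: 3.
R1 applies: 3 + 3 = 6.
R2 applies: 6 − 4 = 2.
R3 does not apply.
R4 applies: 2 + 2 = 4.
R5 applies: 4 + 1 = 5.
R6 applies (level before this adjustment is 5 < 11, so +1): 5 + 1 = 6.
R7 applies (level before this adjustment is 6 < 9, so +2): 6 + 2 = 8.
R8 applies: 8 + 2 = 10.
Final offense level: 10.
Criminal history: 2 prior points → Category 1 (0-2).
Level 10 falls in the 8-13 band.
Grid: Level 8-13 × Category 1 = 92-128 weeks.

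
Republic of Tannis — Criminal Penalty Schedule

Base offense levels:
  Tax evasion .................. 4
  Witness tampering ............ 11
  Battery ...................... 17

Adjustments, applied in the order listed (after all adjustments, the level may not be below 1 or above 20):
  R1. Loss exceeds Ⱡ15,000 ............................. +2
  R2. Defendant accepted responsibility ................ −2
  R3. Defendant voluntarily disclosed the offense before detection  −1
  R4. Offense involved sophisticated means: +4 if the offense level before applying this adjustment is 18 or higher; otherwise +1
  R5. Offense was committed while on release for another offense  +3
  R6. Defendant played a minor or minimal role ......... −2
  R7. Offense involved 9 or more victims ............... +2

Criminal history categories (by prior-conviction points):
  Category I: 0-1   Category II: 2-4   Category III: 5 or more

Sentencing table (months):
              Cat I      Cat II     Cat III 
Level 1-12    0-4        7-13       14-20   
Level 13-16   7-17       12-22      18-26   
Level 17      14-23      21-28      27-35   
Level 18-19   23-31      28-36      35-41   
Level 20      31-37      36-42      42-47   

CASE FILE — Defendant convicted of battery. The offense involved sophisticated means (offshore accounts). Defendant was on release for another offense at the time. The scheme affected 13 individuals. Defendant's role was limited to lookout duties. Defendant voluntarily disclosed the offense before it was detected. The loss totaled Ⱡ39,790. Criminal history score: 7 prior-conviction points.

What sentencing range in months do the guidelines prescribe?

42-47 months

Base offense level for battery: 17.
R1 applies: 17 + 2 = 19.
R3 applies: 19 − 1 = 18.
R4 applies (level before this adjustment is 18 ≥ 18, so +4): 18 + 4 = 22.
R5 applies: 22 + 3 = 25.
R6 applies: 25 − 2 = 23.
R7 applies: 23 + 2 = 25.
Level 25 exceeds the maximum of 20; capped at 20.
Final offense level: 20.
Criminal history: 7 prior points → Category III (5+).
Level 20 falls in the 20 band.
Grid: Level 20 × Category III = 42-47 months.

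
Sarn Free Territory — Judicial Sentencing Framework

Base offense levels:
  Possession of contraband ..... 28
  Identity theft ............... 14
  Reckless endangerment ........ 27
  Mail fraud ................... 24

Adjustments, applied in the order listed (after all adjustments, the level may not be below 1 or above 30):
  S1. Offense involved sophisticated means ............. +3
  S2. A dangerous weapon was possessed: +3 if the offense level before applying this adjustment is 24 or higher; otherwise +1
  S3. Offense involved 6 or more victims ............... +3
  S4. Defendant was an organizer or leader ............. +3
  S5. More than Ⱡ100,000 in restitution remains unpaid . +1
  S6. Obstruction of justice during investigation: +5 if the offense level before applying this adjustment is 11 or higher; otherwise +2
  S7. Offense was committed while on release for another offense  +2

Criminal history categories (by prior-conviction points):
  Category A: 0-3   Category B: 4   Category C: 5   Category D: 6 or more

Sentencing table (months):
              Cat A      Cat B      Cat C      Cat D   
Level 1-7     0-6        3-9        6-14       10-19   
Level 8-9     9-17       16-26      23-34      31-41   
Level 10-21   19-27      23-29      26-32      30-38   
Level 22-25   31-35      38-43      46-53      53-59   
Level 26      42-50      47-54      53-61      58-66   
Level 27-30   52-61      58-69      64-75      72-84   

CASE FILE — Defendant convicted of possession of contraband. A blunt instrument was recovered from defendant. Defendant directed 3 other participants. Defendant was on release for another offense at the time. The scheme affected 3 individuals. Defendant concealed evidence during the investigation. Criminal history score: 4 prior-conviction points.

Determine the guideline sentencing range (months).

58-69 months

Base offense level for possession of contraband: 28.
S2 applies (level before this adjustment is 28 ≥ 24, so +3): 28 + 3 = 31.
S3 does not apply.
S4 applies: 31 + 3 = 34.
S6 applies (level before this adjustment is 34 ≥ 11, so +5): 34 + 5 = 39.
S7 applies: 39 + 2 = 41.
Level 41 exceeds the maximum of 30; capped at 30.
Final offense level: 30.
Criminal history: 4 prior points → Category B (4).
Level 30 falls in the 27-30 band.
Grid: Level 27-30 × Category B = 58-69 months.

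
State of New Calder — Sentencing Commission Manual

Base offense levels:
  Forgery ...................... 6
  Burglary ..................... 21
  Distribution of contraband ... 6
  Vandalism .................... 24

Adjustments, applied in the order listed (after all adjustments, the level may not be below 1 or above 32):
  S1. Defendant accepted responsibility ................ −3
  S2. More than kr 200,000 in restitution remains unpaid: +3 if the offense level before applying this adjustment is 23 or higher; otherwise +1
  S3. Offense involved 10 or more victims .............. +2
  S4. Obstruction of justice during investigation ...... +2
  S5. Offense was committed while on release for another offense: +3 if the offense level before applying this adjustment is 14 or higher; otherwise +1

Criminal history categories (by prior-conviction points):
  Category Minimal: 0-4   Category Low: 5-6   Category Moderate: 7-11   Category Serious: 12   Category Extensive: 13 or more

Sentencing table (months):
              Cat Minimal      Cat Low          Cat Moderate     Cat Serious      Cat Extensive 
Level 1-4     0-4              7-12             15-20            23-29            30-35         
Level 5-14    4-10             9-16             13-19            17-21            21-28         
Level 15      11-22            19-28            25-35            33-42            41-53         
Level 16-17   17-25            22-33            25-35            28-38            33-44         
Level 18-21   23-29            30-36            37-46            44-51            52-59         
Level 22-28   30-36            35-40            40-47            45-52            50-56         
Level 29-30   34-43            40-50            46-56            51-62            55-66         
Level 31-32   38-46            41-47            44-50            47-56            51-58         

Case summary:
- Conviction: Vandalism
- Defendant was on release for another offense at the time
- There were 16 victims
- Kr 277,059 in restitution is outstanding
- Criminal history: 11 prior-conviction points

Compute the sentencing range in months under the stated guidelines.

44-50 months

Base offense level for vandalism: 24.
S1 does not apply.
S2 applies (level before this adjustment is 24 ≥ 23, so +3): 24 + 3 = 27.
S3 applies: 27 + 2 = 29.
S4 does not apply.
S5 applies (level before this adjustment is 29 ≥ 14, so +3): 29 + 3 = 32.
Final offense level: 32.
Criminal history: 11 prior points → Category Moderate (7-11).
Level 32 falls in the 31-32 band.
Grid: Level 31-32 × Category Moderate = 44-50 months.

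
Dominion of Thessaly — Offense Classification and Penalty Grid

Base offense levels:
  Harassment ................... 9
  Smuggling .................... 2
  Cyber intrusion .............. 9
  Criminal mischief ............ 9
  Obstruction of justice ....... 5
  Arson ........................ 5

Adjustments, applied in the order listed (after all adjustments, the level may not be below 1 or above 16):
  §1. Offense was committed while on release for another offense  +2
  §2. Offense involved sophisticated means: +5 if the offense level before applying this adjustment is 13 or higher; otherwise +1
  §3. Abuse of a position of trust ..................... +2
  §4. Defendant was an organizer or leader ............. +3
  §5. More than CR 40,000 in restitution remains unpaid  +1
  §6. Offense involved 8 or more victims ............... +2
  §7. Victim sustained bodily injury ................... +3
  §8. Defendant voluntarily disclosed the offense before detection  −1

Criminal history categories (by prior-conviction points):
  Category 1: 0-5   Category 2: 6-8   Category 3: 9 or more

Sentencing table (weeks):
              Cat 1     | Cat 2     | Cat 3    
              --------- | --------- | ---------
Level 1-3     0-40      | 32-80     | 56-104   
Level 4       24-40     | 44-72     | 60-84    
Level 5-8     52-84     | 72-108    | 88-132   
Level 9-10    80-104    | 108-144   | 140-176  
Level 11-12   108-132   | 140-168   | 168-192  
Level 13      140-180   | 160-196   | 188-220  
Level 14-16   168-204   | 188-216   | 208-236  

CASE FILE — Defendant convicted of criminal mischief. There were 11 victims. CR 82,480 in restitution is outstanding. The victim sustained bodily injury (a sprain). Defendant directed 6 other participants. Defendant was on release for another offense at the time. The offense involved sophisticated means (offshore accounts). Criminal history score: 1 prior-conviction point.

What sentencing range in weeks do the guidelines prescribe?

Base offense level for criminal mischief: 9.
§1 applies: 9 + 2 = 11.
§2 applies (level before this adjustment is 11 < 13, so +1): 11 + 1 = 12.
§3 does not apply.
§4 applies: 12 + 3 = 15.
§5 applies: 15 + 1 = 16.
§6 applies: 16 + 2 = 18.
§7 applies: 18 + 3 = 21.
Level 21 exceeds the maximum of 16; capped at 16.
Final offense level: 16.
Criminal history: 1 prior point → Category 1 (0-5).
Level 16 falls in the 14-16 band.
Grid: Level 14-16 × Category 1 = 168-204 weeks.

168-204 weeks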